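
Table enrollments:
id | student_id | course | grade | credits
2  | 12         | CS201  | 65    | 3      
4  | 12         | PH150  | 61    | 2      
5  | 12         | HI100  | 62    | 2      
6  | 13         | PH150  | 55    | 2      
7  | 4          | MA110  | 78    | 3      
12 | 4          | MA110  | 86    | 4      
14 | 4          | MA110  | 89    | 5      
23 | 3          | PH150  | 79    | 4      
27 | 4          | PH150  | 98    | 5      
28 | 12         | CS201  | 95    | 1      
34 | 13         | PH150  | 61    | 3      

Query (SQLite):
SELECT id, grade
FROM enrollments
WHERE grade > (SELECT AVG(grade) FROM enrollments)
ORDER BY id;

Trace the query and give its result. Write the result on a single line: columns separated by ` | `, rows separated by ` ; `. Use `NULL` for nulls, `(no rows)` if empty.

7 | 78 ; 12 | 86 ; 14 | 89 ; 23 | 79 ; 27 | 98 ; 28 | 95

Scalar subquery: AVG(grade) over all enrollments rows = 75.363636 (≈; comparison uses full precision).
Keep rows where grade > that value.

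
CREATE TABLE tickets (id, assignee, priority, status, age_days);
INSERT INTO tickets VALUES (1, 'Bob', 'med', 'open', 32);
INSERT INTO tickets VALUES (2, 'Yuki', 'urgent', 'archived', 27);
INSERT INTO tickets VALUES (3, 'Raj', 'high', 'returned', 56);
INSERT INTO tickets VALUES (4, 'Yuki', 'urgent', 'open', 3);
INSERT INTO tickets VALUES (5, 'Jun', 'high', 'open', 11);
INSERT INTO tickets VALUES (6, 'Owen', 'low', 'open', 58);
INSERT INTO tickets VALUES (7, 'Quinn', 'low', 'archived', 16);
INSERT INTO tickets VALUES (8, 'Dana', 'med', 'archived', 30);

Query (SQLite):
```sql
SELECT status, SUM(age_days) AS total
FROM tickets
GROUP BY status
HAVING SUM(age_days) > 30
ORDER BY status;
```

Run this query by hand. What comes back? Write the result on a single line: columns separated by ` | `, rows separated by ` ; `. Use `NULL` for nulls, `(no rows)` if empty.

archived | 73 ; open | 104 ; returned | 56

Partition tickets by status; compute SUM(age_days) within each group.
HAVING: keep groups where SUM(age_days) > 30.
  archived: ids {2, 7, 8} → SUM(age_days)=73
  open: ids {1, 4, 5, 6} → SUM(age_days)=104
  returned: ids {3} → SUM(age_days)=56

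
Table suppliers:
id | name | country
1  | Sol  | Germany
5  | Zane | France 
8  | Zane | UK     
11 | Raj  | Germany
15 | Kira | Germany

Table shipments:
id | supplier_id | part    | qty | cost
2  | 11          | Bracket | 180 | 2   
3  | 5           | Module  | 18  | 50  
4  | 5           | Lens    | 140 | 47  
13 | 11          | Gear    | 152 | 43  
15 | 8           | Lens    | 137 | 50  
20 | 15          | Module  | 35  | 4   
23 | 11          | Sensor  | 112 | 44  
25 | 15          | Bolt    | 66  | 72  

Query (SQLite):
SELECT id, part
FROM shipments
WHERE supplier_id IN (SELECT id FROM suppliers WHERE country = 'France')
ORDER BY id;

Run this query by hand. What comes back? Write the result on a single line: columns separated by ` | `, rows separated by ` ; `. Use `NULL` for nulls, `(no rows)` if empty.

3 | Module ; 4 | Lens

Inner query: suppliers.id where country = 'France'.
Outer: keep shipments rows whose supplier_id is in that set.
Inner query → {5}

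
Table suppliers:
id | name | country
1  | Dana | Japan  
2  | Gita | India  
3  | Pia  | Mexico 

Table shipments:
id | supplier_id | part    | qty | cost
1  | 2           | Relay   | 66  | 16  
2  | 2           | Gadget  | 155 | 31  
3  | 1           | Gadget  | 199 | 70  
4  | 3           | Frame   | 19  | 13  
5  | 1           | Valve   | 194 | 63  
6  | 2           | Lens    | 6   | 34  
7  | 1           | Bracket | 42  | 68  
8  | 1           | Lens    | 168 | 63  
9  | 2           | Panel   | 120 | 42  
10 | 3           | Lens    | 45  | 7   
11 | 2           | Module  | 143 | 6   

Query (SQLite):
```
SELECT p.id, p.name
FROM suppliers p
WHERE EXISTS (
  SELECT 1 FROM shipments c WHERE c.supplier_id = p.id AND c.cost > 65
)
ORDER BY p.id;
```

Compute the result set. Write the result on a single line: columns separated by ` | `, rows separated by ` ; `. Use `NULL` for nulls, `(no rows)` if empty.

1 | Dana

For each suppliers row, check whether any shipments with matching supplier_id has cost > 65.
Keep rows where that is true.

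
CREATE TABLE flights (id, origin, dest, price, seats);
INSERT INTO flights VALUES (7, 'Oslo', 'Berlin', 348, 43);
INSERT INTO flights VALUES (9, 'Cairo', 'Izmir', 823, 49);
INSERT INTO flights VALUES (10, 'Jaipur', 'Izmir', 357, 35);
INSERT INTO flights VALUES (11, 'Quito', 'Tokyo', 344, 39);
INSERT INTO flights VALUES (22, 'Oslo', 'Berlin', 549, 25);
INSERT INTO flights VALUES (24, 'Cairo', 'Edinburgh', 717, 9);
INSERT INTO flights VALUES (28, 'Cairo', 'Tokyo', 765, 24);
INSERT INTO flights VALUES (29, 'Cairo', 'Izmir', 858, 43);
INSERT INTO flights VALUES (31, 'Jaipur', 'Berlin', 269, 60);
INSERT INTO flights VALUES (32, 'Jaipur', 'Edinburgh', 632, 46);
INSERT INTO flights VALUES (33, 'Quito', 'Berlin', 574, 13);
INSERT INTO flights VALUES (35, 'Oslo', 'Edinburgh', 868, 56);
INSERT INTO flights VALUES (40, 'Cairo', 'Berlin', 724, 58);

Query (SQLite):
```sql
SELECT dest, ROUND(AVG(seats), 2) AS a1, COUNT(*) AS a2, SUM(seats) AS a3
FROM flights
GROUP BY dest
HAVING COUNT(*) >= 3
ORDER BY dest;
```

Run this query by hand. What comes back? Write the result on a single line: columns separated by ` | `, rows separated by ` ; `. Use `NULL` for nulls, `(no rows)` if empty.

Group flights by dest.
Per group compute: ROUND(AVG(seats), 2), COUNT(*), SUM(seats).
HAVING: drop groups with fewer than 3 rows.
  Berlin: ids {7, 22, 31, 33, 40} → ROUND(AVG(seats), 2)=39.8, COUNT(*)=5, SUM(seats)=199
  Edinburgh: ids {24, 32, 35} → ROUND(AVG(seats), 2)=37, COUNT(*)=3, SUM(seats)=111
  Izmir: ids {9, 10, 29} → ROUND(AVG(seats), 2)=42.33, COUNT(*)=3, SUM(seats)=127
  Tokyo: ids {11, 28} → ROUND(AVG(seats), 2)=31.5, COUNT(*)=2, SUM(seats)=63

Berlin | 39.8 | 5 | 199 ; Edinburgh | 37 | 3 | 111 ; Izmir | 42.33 | 3 | 127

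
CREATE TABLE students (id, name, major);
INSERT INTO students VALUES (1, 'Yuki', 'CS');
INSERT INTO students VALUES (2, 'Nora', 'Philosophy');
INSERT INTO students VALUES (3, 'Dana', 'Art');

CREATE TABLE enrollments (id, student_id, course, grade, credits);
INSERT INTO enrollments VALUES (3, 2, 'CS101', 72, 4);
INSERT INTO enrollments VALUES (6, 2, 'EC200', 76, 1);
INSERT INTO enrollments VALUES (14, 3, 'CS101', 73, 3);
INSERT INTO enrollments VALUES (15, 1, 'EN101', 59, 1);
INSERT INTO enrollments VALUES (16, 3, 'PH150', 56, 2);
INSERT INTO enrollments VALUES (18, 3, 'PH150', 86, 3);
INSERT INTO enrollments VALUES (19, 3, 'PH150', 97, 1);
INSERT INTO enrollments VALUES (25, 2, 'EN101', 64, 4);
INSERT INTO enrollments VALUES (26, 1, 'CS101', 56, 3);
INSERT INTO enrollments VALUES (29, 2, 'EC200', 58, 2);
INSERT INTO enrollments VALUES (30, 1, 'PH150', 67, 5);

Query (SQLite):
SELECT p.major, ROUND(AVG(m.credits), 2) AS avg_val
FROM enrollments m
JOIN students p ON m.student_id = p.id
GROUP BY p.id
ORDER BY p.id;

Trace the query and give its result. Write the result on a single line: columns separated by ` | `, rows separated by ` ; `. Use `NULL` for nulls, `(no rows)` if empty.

CS | 3 ; Philosophy | 2.75 ; Art | 2.25

Join each enrollments row to its students via student_id.
Group joined rows by students.id; compute ROUND(AVG(m.credits), 2) per group.
  1: ids {15, 26, 30} → ROUND(AVG(m.credits), 2)=3
  2: ids {3, 6, 25, 29} → ROUND(AVG(m.credits), 2)=2.75
  3: ids {14, 16, 18, 19} → ROUND(AVG(m.credits), 2)=2.25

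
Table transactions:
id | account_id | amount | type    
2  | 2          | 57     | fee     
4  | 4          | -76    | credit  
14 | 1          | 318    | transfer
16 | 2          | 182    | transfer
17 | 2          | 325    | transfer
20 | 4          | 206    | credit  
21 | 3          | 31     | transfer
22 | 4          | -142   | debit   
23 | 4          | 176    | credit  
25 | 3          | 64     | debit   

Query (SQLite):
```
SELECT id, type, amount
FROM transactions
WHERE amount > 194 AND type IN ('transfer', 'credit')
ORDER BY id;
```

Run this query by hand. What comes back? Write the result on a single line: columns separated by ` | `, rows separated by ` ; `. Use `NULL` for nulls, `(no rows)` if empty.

amount > 194: ids {14, 17, 20}
type IN ('transfer', 'credit'): ids {4, 14, 16, 17, 20, 21, 23}
Combine with AND.

14 | transfer | 318 ; 17 | transfer | 325 ; 20 | credit | 206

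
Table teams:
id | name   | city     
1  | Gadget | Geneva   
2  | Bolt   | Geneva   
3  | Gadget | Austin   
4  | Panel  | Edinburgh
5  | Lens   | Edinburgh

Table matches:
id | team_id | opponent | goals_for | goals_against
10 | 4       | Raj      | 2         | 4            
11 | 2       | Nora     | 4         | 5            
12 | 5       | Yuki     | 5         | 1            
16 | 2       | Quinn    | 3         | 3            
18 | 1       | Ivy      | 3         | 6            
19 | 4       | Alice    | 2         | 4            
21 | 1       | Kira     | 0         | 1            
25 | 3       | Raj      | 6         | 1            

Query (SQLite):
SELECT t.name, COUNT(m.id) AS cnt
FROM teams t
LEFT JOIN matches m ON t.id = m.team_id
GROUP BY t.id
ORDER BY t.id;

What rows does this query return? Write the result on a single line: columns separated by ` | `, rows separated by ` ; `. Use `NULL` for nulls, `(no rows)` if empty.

LEFT JOIN keeps every teams row; unmatched ones get NULL for matches columns.
Group by teams.id and compute COUNT(m.id). COUNT(col) of an all-NULL group is 0.
  1: ids {18, 21} → COUNT(m.id)=2
  2: ids {11, 16} → COUNT(m.id)=2
  3: ids {25} → COUNT(m.id)=1
  4: ids {10, 19} → COUNT(m.id)=2
  5: ids {12} → COUNT(m.id)=1

Gadget | 2 ; Bolt | 2 ; Gadget | 1 ; Panel | 2 ; Lens | 1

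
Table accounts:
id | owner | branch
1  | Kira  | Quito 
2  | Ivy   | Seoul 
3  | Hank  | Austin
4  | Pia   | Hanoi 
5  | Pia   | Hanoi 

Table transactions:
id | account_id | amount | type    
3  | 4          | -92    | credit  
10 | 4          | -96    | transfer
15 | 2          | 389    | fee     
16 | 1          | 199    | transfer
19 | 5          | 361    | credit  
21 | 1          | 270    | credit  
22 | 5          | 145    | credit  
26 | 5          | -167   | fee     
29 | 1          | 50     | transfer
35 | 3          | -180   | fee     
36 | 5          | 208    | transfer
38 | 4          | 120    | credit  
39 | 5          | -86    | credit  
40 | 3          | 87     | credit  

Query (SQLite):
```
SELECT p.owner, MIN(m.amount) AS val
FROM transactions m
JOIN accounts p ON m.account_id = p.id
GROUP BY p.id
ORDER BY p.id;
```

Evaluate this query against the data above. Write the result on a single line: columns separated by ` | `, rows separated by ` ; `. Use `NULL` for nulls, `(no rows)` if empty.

Kira | 50 ; Ivy | 389 ; Hank | -180 ; Pia | -96 ; Pia | -167

Join each transactions row to its accounts via account_id.
Group joined rows by accounts.id; compute MIN(m.amount) per group.
  1: ids {16, 21, 29} → MIN(m.amount)=50
  2: ids {15} → MIN(m.amount)=389
  3: ids {35, 40} → MIN(m.amount)=-180
  4: ids {3, 10, 38} → MIN(m.amount)=-96
  5: ids {19, 22, 26, 36, 39} → MIN(m.amount)=-167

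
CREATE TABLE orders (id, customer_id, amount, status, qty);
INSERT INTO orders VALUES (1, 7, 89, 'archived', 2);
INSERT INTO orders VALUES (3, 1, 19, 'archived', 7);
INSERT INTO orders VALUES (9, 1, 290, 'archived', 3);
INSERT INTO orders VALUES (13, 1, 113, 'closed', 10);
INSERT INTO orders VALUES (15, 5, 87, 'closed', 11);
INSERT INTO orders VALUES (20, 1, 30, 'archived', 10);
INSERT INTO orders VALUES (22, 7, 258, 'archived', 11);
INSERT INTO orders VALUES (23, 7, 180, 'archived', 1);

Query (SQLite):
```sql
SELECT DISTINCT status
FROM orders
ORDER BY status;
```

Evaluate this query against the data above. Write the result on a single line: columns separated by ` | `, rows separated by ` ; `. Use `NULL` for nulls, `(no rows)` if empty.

archived ; closed

Collect distinct status values from orders.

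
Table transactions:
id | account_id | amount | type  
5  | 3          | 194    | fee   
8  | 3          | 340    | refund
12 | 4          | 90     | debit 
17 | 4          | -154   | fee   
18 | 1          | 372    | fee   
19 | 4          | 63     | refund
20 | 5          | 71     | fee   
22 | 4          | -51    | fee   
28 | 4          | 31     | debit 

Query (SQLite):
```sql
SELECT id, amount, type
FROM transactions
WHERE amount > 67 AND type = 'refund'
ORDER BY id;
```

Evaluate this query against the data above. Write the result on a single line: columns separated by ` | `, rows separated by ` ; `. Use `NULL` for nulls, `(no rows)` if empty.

amount > 67: ids {5, 8, 12, 18, 20}
type = 'refund': ids {8, 19}
Combine with AND.

8 | 340 | refund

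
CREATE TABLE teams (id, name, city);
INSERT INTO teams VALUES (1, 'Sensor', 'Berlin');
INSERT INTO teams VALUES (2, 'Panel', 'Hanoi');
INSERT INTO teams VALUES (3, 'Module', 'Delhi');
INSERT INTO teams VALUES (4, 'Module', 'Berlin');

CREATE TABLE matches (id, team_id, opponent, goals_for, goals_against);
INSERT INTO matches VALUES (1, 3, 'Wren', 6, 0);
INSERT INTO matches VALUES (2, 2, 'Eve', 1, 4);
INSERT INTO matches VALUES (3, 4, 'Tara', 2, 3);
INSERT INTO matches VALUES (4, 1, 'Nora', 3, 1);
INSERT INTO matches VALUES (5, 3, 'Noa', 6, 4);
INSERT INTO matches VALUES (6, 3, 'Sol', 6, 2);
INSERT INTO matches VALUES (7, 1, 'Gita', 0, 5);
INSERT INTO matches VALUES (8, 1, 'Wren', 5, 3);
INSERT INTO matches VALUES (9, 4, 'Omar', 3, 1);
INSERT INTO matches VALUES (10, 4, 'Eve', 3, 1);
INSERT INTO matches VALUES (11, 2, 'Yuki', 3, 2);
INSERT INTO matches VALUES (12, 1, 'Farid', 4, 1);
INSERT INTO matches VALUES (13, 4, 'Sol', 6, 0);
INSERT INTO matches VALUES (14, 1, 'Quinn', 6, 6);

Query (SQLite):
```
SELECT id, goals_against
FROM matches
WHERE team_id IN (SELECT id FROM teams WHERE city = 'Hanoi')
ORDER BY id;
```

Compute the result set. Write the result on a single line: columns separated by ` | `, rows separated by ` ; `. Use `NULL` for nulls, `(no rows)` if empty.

2 | 4 ; 11 | 2

Inner query: teams.id where city = 'Hanoi'.
Outer: keep matches rows whose team_id is in that set.
Inner query → {2}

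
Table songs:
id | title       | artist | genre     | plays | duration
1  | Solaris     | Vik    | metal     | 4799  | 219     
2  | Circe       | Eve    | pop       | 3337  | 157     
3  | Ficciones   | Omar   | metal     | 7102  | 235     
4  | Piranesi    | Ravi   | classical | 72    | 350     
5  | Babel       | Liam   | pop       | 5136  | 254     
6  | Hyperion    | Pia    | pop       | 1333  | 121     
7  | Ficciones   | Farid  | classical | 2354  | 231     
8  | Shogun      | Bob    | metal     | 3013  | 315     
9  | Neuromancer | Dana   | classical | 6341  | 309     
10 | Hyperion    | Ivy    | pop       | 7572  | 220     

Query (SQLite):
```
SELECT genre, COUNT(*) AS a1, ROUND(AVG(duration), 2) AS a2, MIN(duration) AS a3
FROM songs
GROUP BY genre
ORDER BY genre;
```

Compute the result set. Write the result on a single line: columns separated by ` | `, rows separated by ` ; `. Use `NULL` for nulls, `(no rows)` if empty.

classical | 3 | 296.67 | 231 ; metal | 3 | 256.33 | 219 ; pop | 4 | 188 | 121

Group songs by genre.
Per group compute: COUNT(*), ROUND(AVG(duration), 2), MIN(duration).
  classical: ids {4, 7, 9} → COUNT(*)=3, ROUND(AVG(duration), 2)=296.67, MIN(duration)=231
  metal: ids {1, 3, 8} → COUNT(*)=3, ROUND(AVG(duration), 2)=256.33, MIN(duration)=219
  pop: ids {2, 5, 6, 10} → COUNT(*)=4, ROUND(AVG(duration), 2)=188, MIN(duration)=121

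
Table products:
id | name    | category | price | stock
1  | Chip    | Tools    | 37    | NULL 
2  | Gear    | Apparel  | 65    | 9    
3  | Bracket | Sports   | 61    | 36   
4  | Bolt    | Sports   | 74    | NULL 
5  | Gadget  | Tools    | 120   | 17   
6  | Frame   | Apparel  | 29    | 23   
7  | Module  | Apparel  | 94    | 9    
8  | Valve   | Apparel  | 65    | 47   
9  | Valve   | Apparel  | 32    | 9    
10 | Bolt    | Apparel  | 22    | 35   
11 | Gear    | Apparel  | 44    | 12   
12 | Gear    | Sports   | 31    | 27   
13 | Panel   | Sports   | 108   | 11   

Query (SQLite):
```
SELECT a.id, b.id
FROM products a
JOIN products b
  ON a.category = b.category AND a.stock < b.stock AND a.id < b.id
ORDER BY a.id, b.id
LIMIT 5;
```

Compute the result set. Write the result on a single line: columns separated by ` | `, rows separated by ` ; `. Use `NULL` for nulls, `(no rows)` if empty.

2 | 6 ; 2 | 8 ; 2 | 10 ; 2 | 11 ; 6 | 8

Pairs (a,b) with same category, a.stock < b.stock, a.id < b.id.
category groups: Apparel:{2,6,7,8,9,10,11} Sports:{3,4,12,13} Tools:{1,5}
Ordered by (a.id, b.id); first 5.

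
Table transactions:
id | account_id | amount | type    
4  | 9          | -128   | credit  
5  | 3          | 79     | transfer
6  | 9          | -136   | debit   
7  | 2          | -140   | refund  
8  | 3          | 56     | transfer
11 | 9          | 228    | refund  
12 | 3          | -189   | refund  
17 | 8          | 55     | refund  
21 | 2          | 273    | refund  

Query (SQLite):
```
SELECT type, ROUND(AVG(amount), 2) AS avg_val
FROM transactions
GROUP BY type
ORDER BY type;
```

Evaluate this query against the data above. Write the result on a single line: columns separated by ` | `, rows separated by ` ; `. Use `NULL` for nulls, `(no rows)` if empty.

credit | -128 ; debit | -136 ; refund | 45.4 ; transfer | 67.5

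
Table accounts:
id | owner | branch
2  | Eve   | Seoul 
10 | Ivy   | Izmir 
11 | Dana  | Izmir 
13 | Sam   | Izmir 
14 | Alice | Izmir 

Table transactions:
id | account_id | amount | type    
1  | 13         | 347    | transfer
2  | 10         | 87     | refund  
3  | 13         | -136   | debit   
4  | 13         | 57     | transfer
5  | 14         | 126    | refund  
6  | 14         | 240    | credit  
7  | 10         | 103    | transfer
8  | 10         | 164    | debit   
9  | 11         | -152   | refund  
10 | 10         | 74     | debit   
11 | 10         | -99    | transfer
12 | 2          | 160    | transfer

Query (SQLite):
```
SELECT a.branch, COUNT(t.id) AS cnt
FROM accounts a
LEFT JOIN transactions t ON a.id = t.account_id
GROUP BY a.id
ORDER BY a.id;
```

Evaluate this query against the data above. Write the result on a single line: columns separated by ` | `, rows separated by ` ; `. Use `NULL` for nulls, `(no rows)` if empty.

LEFT JOIN keeps every accounts row; unmatched ones get NULL for transactions columns.
Group by accounts.id and compute COUNT(t.id). COUNT(col) of an all-NULL group is 0.
  2: ids {12} → COUNT(t.id)=1
  10: ids {2, 7, 8, 10, 11} → COUNT(t.id)=5
  11: ids {9} → COUNT(t.id)=1
  13: ids {1, 3, 4} → COUNT(t.id)=3
  14: ids {5, 6} → COUNT(t.id)=2

Seoul | 1 ; Izmir | 5 ; Izmir | 1 ; Izmir | 3 ; Izmir | 2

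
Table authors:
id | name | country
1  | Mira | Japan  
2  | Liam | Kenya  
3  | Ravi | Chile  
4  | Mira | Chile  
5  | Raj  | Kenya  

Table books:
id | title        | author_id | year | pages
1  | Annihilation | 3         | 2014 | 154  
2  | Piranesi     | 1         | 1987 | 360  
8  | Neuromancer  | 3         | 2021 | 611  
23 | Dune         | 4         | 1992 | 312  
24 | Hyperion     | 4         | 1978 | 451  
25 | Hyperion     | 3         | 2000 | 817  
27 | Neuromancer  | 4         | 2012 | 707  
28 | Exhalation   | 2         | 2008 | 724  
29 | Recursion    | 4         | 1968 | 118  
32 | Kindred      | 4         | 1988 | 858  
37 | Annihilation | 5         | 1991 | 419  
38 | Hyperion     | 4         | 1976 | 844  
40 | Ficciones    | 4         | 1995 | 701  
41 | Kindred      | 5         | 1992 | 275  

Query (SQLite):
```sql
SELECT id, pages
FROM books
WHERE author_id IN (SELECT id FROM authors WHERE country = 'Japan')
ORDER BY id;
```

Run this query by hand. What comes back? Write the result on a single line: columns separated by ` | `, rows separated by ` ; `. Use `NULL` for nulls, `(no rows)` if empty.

2 | 360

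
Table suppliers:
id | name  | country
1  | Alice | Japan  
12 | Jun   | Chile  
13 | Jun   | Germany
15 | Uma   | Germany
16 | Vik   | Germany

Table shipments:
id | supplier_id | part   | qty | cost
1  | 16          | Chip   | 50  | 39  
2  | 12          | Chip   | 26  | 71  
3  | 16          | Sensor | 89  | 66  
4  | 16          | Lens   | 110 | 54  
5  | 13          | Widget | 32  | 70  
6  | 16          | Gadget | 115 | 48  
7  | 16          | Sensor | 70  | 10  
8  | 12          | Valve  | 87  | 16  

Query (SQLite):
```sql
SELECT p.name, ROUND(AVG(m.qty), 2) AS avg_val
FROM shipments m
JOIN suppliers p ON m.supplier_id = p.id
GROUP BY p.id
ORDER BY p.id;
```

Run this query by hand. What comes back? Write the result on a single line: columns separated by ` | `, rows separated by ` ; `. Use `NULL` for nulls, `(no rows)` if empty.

Join each shipments row to its suppliers via supplier_id.
Group joined rows by suppliers.id; compute ROUND(AVG(m.qty), 2) per group.
  12: ids {2, 8} → ROUND(AVG(m.qty), 2)=56.5
  13: ids {5} → ROUND(AVG(m.qty), 2)=32
  16: ids {1, 3, 4, 6, 7} → ROUND(AVG(m.qty), 2)=86.8

Jun | 56.5 ; Jun | 32 ; Vik | 86.8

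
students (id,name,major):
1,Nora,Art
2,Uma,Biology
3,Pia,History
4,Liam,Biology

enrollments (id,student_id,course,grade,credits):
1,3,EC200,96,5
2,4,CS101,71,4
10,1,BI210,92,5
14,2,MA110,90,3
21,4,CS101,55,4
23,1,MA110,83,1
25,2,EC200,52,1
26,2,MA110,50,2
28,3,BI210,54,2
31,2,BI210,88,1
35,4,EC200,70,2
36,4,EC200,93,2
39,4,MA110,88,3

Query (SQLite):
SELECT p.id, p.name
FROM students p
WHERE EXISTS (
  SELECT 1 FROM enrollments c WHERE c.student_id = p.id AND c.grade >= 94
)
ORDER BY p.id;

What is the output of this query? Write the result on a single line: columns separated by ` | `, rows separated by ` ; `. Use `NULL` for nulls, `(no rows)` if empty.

For each students row, check whether any enrollments with matching student_id has grade >= 94.
Keep rows where that is true.

3 | Pia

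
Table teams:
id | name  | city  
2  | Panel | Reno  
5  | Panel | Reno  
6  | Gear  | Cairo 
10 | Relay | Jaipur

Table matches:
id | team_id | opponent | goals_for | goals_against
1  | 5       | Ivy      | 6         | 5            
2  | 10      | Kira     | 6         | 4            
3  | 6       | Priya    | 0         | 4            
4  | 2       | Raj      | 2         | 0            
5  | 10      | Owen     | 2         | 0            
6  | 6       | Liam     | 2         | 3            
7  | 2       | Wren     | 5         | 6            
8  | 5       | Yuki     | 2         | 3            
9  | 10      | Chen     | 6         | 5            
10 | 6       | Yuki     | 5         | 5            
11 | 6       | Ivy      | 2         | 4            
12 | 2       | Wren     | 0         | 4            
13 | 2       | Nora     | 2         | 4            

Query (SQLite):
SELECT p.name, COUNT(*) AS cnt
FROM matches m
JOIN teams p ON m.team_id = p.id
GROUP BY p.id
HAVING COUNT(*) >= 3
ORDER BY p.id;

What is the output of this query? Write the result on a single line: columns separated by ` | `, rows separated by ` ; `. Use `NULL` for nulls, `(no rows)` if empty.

Join each matches row to its teams via team_id.
Group joined rows by teams.id; compute COUNT(*) per group.
HAVING: keep groups with count ≥ 3.
  2: ids {4, 7, 12, 13} → COUNT(*)=4
  5: ids {1, 8} → COUNT(*)=2
  6: ids {3, 6, 10, 11} → COUNT(*)=4
  10: ids {2, 5, 9} → COUNT(*)=3

Panel | 4 ; Gear | 4 ; Relay | 3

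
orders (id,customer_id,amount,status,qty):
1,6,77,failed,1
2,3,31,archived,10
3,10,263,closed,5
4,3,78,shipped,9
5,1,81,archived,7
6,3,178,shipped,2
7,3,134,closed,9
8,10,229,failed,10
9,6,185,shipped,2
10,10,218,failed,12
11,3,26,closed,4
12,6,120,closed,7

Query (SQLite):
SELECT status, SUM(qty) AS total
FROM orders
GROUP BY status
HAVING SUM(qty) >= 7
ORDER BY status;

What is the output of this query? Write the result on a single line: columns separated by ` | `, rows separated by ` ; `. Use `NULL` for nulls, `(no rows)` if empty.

archived | 17 ; closed | 25 ; failed | 23 ; shipped | 13

Partition orders by status; compute SUM(qty) within each group.
HAVING: keep groups where SUM(qty) >= 7.
  archived: ids {2, 5} → SUM(qty)=17
  closed: ids {3, 7, 11, 12} → SUM(qty)=25
  failed: ids {1, 8, 10} → SUM(qty)=23
  shipped: ids {4, 6, 9} → SUM(qty)=13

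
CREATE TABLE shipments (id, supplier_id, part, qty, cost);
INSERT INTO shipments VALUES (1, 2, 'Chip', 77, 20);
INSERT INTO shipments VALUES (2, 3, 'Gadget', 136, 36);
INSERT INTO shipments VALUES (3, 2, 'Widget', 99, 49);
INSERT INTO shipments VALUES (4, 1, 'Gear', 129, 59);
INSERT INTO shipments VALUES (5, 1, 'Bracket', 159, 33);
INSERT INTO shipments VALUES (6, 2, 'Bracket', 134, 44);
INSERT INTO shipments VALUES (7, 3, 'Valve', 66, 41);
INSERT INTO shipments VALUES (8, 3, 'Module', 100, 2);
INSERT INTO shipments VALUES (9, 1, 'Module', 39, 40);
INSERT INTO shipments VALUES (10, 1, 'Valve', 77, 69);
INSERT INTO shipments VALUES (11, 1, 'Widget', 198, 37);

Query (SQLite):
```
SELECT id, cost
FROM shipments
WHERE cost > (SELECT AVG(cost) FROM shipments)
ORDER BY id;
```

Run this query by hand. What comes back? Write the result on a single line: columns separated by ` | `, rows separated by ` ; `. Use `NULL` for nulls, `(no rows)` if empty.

Scalar subquery: AVG(cost) over all shipments rows = 39.090909 (≈; comparison uses full precision).
Keep rows where cost > that value.

3 | 49 ; 4 | 59 ; 6 | 44 ; 7 | 41 ; 9 | 40 ; 10 | 69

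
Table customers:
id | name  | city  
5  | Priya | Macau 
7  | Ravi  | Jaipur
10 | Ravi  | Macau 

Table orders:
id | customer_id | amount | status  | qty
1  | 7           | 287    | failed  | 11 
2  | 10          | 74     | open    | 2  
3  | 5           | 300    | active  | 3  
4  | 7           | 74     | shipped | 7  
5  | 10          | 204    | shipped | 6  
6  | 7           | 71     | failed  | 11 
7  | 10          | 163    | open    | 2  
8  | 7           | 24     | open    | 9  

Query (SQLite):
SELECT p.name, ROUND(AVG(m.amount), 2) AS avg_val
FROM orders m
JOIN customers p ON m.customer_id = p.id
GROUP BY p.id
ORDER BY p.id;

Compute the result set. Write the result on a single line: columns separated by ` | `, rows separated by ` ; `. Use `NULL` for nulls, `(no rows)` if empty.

Join each orders row to its customers via customer_id.
Group joined rows by customers.id; compute ROUND(AVG(m.amount), 2) per group.
  5: ids {3} → ROUND(AVG(m.amount), 2)=300
  7: ids {1, 4, 6, 8} → ROUND(AVG(m.amount), 2)=114
  10: ids {2, 5, 7} → ROUND(AVG(m.amount), 2)=147

Priya | 300 ; Ravi | 114 ; Ravi | 147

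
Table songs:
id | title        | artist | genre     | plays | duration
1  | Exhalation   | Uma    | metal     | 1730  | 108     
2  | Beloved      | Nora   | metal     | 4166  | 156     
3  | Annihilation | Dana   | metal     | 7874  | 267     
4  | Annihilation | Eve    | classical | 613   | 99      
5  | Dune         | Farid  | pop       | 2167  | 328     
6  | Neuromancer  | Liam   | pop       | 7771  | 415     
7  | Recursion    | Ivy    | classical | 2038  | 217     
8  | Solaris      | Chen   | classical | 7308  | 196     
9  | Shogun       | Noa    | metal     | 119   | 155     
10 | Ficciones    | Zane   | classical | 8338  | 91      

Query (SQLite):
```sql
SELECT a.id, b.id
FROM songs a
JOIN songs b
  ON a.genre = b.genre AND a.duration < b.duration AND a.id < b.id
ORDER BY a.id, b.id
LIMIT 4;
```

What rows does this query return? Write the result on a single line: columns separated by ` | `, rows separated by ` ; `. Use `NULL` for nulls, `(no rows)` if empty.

1 | 2 ; 1 | 3 ; 1 | 9 ; 2 | 3

Pairs (a,b) with same genre, a.duration < b.duration, a.id < b.id.
genre groups: classical:{4,7,8,10} metal:{1,2,3,9} pop:{5,6}
Ordered by (a.id, b.id); first 4.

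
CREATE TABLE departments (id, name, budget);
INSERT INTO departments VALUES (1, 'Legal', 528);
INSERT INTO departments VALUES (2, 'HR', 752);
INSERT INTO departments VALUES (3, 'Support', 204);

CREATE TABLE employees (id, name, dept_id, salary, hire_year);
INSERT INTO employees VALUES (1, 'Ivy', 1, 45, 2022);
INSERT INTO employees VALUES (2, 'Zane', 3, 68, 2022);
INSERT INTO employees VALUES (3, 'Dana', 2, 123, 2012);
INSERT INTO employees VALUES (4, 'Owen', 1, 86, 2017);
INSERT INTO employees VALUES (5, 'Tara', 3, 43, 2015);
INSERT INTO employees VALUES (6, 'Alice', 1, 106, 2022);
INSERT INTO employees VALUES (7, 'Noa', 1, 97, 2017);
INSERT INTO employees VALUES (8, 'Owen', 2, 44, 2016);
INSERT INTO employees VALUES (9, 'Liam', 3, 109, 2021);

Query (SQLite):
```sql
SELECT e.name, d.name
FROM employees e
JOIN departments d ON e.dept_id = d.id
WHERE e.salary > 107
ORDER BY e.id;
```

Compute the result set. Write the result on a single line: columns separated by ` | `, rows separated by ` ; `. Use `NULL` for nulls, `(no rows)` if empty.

Dana | HR ; Liam | Support

Each employees row matches the departments row where dept_id = departments.id.
Then keep rows with e.salary > 107.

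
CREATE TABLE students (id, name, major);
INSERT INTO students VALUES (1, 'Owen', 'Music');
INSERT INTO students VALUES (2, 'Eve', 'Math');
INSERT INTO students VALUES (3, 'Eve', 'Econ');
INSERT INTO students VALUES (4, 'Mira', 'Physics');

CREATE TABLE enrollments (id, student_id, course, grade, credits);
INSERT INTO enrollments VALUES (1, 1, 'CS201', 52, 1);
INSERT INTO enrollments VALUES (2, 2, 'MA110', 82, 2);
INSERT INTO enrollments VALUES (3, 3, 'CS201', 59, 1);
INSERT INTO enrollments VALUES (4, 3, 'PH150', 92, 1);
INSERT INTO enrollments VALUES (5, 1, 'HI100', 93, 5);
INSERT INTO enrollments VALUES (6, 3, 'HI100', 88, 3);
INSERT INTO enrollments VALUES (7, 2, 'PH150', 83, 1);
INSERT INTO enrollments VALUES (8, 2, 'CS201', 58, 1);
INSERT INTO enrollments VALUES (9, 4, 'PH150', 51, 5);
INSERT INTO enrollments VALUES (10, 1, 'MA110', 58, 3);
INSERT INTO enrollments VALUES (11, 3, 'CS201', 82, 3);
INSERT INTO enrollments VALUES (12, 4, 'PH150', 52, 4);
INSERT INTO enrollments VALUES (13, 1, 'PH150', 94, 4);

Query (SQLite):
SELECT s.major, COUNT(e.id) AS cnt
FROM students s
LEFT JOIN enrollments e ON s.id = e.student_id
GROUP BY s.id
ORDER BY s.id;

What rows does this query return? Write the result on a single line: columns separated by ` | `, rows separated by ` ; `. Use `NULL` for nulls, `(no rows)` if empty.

LEFT JOIN keeps every students row; unmatched ones get NULL for enrollments columns.
Group by students.id and compute COUNT(e.id). COUNT(col) of an all-NULL group is 0.
  1: ids {1, 5, 10, 13} → COUNT(e.id)=4
  2: ids {2, 7, 8} → COUNT(e.id)=3
  3: ids {3, 4, 6, 11} → COUNT(e.id)=4
  4: ids {9, 12} → COUNT(e.id)=2

Music | 4 ; Math | 3 ; Econ | 4 ; Physics | 2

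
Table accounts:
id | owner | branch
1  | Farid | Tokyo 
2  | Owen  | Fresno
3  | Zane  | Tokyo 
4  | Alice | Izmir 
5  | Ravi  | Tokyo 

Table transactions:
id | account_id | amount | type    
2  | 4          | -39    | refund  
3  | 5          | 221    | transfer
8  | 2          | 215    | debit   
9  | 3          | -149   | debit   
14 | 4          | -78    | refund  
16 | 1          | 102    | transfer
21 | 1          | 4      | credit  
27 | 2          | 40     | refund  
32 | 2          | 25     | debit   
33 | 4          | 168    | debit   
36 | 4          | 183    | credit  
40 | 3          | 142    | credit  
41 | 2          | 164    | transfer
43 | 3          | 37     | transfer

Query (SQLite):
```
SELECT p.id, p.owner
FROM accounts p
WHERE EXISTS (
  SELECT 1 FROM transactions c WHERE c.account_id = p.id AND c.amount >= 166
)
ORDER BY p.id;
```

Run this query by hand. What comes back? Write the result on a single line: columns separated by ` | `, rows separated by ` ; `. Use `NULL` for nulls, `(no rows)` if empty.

For each accounts row, check whether any transactions with matching account_id has amount >= 166.
Keep rows where that is true.

2 | Owen ; 4 | Alice ; 5 | Ravi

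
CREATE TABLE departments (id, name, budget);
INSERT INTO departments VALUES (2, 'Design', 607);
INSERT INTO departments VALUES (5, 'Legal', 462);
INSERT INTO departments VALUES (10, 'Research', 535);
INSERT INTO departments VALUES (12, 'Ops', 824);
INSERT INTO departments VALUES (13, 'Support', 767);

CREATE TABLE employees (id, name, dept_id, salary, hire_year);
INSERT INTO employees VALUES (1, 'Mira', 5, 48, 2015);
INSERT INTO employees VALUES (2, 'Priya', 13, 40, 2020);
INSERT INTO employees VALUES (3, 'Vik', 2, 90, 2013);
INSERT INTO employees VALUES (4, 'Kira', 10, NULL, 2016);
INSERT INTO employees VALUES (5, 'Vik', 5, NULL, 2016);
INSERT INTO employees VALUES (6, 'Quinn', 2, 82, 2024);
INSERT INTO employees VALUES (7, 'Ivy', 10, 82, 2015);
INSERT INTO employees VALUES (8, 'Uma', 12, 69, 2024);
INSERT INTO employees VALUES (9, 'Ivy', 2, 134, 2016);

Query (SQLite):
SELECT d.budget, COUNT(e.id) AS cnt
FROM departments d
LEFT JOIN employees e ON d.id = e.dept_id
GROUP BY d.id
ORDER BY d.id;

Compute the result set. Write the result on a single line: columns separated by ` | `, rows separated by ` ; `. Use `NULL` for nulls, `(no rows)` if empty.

607 | 3 ; 462 | 2 ; 535 | 2 ; 824 | 1 ; 767 | 1

LEFT JOIN keeps every departments row; unmatched ones get NULL for employees columns.
Group by departments.id and compute COUNT(e.id). COUNT(col) of an all-NULL group is 0.
  2: ids {3, 6, 9} → COUNT(e.id)=3
  5: ids {1, 5} → COUNT(e.id)=2
  10: ids {4, 7} → COUNT(e.id)=2
  12: ids {8} → COUNT(e.id)=1
  13: ids {2} → COUNT(e.id)=1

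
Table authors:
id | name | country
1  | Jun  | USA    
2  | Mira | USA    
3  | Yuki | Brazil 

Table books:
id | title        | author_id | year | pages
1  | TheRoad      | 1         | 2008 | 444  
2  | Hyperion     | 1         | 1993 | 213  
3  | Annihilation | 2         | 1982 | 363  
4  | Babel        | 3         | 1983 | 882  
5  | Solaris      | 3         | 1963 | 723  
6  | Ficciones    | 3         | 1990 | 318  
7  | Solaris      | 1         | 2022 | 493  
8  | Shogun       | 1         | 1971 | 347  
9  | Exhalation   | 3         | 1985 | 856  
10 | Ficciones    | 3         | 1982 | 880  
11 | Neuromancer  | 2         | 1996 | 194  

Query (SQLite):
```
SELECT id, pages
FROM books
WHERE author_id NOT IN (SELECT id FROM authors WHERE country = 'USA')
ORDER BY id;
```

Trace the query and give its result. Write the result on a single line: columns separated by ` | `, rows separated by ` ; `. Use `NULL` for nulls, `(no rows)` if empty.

Inner query: authors.id where country = 'USA'.
Outer: keep books rows whose author_id is not in that set.
Inner query → {1, 2}

4 | 882 ; 5 | 723 ; 6 | 318 ; 9 | 856 ; 10 | 880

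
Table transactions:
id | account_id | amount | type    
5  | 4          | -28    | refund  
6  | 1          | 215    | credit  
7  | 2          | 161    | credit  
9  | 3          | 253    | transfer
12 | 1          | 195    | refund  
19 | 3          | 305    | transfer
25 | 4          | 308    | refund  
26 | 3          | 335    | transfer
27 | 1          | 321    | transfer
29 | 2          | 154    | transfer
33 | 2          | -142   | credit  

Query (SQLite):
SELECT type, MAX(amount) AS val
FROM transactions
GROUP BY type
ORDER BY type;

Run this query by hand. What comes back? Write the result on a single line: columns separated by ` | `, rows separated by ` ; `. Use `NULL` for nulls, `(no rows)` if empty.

credit | 215 ; refund | 308 ; transfer | 335

Partition transactions by type; compute MAX(amount) within each group.
  credit: ids {6, 7, 33} → MAX(amount)=215
  refund: ids {5, 12, 25} → MAX(amount)=308
  transfer: ids {9, 19, 26, 27, 29} → MAX(amount)=335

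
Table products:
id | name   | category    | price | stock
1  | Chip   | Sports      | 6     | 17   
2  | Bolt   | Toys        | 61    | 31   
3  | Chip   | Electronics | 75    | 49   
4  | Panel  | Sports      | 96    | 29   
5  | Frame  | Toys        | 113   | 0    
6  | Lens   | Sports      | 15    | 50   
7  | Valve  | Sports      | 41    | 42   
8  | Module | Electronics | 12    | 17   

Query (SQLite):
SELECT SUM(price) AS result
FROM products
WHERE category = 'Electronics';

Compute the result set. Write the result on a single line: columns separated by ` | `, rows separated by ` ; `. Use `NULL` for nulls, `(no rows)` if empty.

Rows where category='Electronics' → price values: [75, 12].
SUM of non-NULL values = 87.

87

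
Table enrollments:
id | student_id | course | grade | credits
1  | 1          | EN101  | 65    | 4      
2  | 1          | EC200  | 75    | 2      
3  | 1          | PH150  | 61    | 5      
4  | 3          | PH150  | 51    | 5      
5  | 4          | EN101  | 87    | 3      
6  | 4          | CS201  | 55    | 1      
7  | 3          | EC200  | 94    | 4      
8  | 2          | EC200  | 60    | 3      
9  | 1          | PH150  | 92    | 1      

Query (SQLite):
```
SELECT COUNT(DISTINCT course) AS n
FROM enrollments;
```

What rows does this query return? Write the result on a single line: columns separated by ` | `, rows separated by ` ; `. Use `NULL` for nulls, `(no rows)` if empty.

4

Count distinct non-NULL course values.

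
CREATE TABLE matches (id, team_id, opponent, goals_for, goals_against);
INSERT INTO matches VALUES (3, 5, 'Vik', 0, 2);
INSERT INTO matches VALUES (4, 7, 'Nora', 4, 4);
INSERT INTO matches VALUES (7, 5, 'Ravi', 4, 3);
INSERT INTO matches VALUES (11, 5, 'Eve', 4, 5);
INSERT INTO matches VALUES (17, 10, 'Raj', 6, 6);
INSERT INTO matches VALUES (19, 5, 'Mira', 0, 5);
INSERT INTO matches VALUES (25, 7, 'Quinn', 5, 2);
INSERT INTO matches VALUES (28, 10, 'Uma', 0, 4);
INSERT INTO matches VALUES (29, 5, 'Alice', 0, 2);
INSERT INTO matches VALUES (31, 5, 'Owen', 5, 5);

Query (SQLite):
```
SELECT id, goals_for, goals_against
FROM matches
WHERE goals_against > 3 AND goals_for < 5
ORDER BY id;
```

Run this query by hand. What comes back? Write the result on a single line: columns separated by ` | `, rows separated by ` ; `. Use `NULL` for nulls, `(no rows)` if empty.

4 | 4 | 4 ; 11 | 4 | 5 ; 19 | 0 | 5 ; 28 | 0 | 4

goals_against > 3: ids {4, 11, 17, 19, 28, 31}
goals_for < 5: ids {3, 4, 7, 11, 19, 28, 29}
Combine with AND.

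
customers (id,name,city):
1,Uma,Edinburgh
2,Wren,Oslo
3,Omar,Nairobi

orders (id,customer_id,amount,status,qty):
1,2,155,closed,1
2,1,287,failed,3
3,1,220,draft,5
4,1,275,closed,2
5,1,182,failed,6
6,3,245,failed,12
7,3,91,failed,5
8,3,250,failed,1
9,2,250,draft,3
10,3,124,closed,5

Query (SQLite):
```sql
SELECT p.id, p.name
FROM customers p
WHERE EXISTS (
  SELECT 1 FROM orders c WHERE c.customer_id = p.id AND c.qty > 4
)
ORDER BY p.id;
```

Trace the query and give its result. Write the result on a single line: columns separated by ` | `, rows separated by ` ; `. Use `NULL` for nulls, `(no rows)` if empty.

1 | Uma ; 3 | Omar

For each customers row, check whether any orders with matching customer_id has qty > 4.
Keep rows where that is true.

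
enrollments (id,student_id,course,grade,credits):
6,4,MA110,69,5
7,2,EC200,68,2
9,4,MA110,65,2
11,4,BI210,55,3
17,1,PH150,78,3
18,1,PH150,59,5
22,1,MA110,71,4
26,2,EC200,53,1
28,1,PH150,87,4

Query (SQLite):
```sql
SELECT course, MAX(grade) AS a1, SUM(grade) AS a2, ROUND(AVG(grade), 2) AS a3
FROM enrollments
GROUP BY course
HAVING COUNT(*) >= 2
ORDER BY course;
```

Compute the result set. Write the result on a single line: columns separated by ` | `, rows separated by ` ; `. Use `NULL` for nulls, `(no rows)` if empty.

EC200 | 68 | 121 | 60.5 ; MA110 | 71 | 205 | 68.33 ; PH150 | 87 | 224 | 74.67

Group enrollments by course.
Per group compute: MAX(grade), SUM(grade), ROUND(AVG(grade), 2).
HAVING: drop groups with fewer than 2 rows.
  BI210: ids {11} → MAX(grade)=55, SUM(grade)=55, ROUND(AVG(grade), 2)=55
  EC200: ids {7, 26} → MAX(grade)=68, SUM(grade)=121, ROUND(AVG(grade), 2)=60.5
  MA110: ids {6, 9, 22} → MAX(grade)=71, SUM(grade)=205, ROUND(AVG(grade), 2)=68.33
  PH150: ids {17, 18, 28} → MAX(grade)=87, SUM(grade)=224, ROUND(AVG(grade), 2)=74.67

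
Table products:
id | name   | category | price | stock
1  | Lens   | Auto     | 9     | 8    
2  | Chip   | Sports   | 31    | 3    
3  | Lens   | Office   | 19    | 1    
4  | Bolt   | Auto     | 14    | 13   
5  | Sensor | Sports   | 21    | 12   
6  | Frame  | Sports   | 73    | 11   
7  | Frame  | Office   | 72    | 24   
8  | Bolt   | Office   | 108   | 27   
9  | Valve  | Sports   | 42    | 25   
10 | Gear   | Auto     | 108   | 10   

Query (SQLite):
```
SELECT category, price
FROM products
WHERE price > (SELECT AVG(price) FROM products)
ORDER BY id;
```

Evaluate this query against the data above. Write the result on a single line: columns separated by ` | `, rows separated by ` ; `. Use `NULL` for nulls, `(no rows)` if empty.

Sports | 73 ; Office | 72 ; Office | 108 ; Auto | 108

Scalar subquery: AVG(price) over all products rows = 49.7.
Keep rows where price > that value.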